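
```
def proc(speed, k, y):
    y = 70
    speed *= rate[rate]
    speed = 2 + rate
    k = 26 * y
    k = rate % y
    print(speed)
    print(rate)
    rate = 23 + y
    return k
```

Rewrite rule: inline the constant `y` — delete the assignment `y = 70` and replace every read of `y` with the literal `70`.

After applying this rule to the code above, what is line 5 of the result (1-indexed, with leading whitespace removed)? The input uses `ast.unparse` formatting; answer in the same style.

k = rate % 70

Transformed code:
def proc(speed, k, y):
    speed *= rate[rate]
    speed = 2 + rate
    k = 26 * 70
    k = rate % 70
    print(speed)
    print(rate)
    rate = 23 + 70
    return k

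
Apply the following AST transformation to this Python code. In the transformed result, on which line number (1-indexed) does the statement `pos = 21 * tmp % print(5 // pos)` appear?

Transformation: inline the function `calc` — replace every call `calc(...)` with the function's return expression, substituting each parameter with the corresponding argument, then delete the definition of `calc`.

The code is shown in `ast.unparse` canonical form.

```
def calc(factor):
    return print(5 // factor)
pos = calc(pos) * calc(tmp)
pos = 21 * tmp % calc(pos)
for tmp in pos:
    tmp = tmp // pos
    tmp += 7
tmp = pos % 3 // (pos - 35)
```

2

Transformed code:
pos = print(5 // pos) * print(5 // tmp)
pos = 21 * tmp % print(5 // pos)
for tmp in pos:
    tmp = tmp // pos
    tmp += 7
tmp = pos % 3 // (pos - 35)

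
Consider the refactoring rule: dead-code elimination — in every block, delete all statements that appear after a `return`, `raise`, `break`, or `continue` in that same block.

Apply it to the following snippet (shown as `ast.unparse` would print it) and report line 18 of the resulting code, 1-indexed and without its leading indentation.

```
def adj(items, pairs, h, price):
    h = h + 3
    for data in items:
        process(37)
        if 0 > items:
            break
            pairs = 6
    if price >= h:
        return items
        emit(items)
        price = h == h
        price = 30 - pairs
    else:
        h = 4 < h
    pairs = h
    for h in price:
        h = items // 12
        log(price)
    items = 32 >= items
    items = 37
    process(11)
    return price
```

return price

Transformed code:
def adj(items, pairs, h, price):
    h = h + 3
    for data in items:
        process(37)
        if 0 > items:
            break
    if price >= h:
        return items
    else:
        h = 4 < h
    pairs = h
    for h in price:
        h = items // 12
        log(price)
    items = 32 >= items
    items = 37
    process(11)
    return price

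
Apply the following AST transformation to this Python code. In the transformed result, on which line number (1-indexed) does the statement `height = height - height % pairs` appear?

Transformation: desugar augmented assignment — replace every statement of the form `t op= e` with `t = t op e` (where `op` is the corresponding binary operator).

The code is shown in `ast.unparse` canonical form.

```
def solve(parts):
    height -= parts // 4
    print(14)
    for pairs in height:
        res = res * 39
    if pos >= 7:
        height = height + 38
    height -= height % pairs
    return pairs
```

8

Transformed code:
def solve(parts):
    height = height - parts // 4
    print(14)
    for pairs in height:
        res = res * 39
    if pos >= 7:
        height = height + 38
    height = height - height % pairs
    return pairs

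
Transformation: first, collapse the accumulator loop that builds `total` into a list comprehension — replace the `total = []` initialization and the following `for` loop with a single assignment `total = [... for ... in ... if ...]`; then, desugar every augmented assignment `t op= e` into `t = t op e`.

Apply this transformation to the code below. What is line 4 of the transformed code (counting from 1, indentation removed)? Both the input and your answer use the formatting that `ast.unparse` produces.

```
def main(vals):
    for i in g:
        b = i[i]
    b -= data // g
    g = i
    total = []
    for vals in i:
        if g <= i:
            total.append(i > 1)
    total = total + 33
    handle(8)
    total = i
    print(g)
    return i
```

b = b - data // g

Transformed code:
def main(vals):
    for i in g:
        b = i[i]
    b = b - data // g
    g = i
    total = [i > 1 for vals in i if g <= i]
    total = total + 33
    handle(8)
    total = i
    print(g)
    return i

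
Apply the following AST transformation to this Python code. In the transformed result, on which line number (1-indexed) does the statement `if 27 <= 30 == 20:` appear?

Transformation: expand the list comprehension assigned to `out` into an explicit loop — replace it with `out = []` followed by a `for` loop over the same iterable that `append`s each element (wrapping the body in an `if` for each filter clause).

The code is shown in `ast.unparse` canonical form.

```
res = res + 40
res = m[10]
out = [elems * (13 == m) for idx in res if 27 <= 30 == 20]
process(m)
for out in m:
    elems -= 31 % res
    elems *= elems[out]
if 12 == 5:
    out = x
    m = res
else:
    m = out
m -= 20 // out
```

5

Transformed code:
res = res + 40
res = m[10]
out = []
for idx in res:
    if 27 <= 30 == 20:
        out.append(elems * (13 == m))
process(m)
for out in m:
    elems -= 31 % res
    elems *= elems[out]
if 12 == 5:
    out = x
    m = res
else:
    m = out
m -= 20 // out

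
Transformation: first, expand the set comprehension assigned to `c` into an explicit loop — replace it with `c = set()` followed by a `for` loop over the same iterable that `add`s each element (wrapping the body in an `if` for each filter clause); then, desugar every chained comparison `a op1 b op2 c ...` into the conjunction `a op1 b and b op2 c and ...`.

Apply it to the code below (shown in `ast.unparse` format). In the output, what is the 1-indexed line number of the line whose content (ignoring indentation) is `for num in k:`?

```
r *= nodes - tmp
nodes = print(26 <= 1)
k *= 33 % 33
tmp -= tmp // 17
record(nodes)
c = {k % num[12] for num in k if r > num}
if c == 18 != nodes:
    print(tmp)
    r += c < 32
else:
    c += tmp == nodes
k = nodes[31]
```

7

Transformed code:
r *= nodes - tmp
nodes = print(26 <= 1)
k *= 33 % 33
tmp -= tmp // 17
record(nodes)
c = set()
for num in k:
    if r > num:
        c.add(k % num[12])
if c == 18 and 18 != nodes:
    print(tmp)
    r += c < 32
else:
    c += tmp == nodes
k = nodes[31]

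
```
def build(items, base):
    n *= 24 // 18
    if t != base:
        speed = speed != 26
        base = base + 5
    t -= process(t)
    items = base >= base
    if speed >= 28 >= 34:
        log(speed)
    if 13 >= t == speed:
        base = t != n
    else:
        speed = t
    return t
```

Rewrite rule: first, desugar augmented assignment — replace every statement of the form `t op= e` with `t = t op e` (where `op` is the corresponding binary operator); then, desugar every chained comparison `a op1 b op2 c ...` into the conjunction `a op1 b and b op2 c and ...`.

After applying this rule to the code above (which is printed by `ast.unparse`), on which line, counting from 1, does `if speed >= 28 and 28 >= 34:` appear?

Transformed code:
def build(items, base):
    n = n * (24 // 18)
    if t != base:
        speed = speed != 26
        base = base + 5
    t = t - process(t)
    items = base >= base
    if speed >= 28 and 28 >= 34:
        log(speed)
    if 13 >= t and t == speed:
        base = t != n
    else:
        speed = t
    return t

8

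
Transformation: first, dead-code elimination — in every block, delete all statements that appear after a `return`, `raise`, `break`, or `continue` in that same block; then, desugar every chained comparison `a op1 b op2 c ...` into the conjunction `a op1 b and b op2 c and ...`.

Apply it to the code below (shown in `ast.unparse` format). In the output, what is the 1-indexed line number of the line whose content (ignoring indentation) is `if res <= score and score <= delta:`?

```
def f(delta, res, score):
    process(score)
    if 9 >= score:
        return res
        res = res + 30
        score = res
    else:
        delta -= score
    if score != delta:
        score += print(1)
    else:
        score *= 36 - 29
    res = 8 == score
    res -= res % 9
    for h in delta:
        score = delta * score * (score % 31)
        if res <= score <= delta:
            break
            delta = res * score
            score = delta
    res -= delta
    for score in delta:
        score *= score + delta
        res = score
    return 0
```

15

Transformed code:
def f(delta, res, score):
    process(score)
    if 9 >= score:
        return res
    else:
        delta -= score
    if score != delta:
        score += print(1)
    else:
        score *= 36 - 29
    res = 8 == score
    res -= res % 9
    for h in delta:
        score = delta * score * (score % 31)
        if res <= score and score <= delta:
            break
    res -= delta
    for score in delta:
        score *= score + delta
        res = score
    return 0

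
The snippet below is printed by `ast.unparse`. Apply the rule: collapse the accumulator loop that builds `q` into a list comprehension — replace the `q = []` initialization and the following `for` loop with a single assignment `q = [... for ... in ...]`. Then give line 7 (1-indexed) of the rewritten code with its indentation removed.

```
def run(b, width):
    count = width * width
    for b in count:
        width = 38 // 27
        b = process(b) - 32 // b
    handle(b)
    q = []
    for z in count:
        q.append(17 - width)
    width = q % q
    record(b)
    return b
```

Transformed code:
def run(b, width):
    count = width * width
    for b in count:
        width = 38 // 27
        b = process(b) - 32 // b
    handle(b)
    q = [17 - width for z in count]
    width = q % q
    record(b)
    return b

q = [17 - width for z in count]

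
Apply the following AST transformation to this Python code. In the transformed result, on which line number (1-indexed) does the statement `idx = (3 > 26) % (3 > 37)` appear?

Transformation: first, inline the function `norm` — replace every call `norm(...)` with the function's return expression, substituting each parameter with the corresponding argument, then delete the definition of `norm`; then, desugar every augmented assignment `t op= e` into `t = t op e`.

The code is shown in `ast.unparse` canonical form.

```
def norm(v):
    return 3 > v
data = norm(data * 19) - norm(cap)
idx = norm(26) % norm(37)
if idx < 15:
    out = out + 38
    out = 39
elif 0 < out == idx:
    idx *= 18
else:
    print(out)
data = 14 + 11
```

Transformed code:
data = (3 > data * 19) - (3 > cap)
idx = (3 > 26) % (3 > 37)
if idx < 15:
    out = out + 38
    out = 39
elif 0 < out == idx:
    idx = idx * 18
else:
    print(out)
data = 14 + 11

2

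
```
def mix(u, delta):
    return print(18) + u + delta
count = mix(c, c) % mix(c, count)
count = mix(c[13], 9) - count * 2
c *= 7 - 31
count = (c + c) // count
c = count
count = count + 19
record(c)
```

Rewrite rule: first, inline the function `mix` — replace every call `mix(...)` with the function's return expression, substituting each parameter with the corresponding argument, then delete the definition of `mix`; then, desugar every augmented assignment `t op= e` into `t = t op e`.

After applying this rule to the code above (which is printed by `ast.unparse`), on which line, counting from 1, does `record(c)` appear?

Transformed code:
count = (print(18) + c + c) % (print(18) + c + count)
count = print(18) + c[13] + 9 - count * 2
c = c * (7 - 31)
count = (c + c) // count
c = count
count = count + 19
record(c)

7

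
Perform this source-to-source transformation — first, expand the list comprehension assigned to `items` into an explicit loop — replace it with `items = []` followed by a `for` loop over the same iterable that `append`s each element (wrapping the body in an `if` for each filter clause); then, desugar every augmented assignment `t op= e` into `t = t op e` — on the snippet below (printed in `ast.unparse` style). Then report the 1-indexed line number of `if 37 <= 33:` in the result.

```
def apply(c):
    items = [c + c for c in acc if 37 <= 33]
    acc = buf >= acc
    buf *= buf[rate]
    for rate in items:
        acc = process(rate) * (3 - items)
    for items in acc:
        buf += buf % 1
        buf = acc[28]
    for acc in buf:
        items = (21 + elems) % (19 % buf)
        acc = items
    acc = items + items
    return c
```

4

Transformed code:
def apply(c):
    items = []
    for c in acc:
        if 37 <= 33:
            items.append(c + c)
    acc = buf >= acc
    buf = buf * buf[rate]
    for rate in items:
        acc = process(rate) * (3 - items)
    for items in acc:
        buf = buf + buf % 1
        buf = acc[28]
    for acc in buf:
        items = (21 + elems) % (19 % buf)
        acc = items
    acc = items + items
    return c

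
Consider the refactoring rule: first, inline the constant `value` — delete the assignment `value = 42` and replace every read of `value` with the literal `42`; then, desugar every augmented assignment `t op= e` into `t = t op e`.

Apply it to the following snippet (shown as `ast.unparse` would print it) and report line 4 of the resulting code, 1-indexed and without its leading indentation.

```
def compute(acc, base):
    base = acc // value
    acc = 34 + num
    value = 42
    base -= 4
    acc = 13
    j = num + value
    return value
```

Transformed code:
def compute(acc, base):
    base = acc // 42
    acc = 34 + num
    base = base - 4
    acc = 13
    j = num + 42
    return 42

base = base - 4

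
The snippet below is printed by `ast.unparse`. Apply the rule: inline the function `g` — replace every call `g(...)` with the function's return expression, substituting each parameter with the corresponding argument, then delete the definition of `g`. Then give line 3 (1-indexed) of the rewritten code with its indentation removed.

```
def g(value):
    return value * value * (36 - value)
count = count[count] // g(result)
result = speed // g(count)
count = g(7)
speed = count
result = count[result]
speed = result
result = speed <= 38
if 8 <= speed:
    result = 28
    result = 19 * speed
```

count = 7 * 7 * (36 - 7)

Transformed code:
count = count[count] // (result * result * (36 - result))
result = speed // (count * count * (36 - count))
count = 7 * 7 * (36 - 7)
speed = count
result = count[result]
speed = result
result = speed <= 38
if 8 <= speed:
    result = 28
    result = 19 * speed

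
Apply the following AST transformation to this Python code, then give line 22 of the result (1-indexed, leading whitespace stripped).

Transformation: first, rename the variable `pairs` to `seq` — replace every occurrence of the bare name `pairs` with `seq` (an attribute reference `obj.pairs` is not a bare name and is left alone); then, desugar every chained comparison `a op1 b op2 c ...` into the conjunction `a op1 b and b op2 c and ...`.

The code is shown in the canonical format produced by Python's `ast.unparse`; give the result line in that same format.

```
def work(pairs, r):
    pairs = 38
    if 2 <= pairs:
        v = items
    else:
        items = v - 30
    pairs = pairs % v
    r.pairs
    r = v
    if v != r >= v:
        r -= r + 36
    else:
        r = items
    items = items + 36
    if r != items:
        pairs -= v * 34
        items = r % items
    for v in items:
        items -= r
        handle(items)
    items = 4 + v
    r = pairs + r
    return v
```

r = seq + r

Transformed code:
def work(seq, r):
    seq = 38
    if 2 <= seq:
        v = items
    else:
        items = v - 30
    seq = seq % v
    r.pairs
    r = v
    if v != r and r >= v:
        r -= r + 36
    else:
        r = items
    items = items + 36
    if r != items:
        seq -= v * 34
        items = r % items
    for v in items:
        items -= r
        handle(items)
    items = 4 + v
    r = seq + r
    return v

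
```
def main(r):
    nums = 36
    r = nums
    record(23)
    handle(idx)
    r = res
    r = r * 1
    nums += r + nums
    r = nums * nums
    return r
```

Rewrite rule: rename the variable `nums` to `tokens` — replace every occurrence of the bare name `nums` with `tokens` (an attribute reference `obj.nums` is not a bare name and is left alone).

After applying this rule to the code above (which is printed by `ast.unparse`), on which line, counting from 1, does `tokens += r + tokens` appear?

8

Transformed code:
def main(r):
    tokens = 36
    r = tokens
    record(23)
    handle(idx)
    r = res
    r = r * 1
    tokens += r + tokens
    r = tokens * tokens
    return r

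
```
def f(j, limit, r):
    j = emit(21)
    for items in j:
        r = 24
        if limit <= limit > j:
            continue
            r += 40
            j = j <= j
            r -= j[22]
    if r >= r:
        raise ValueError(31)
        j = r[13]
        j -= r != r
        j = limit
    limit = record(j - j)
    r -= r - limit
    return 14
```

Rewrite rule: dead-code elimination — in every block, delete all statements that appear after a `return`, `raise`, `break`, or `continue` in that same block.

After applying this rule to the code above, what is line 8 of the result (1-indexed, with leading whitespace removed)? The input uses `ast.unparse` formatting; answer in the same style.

raise ValueError(31)

Transformed code:
def f(j, limit, r):
    j = emit(21)
    for items in j:
        r = 24
        if limit <= limit > j:
            continue
    if r >= r:
        raise ValueError(31)
    limit = record(j - j)
    r -= r - limit
    return 14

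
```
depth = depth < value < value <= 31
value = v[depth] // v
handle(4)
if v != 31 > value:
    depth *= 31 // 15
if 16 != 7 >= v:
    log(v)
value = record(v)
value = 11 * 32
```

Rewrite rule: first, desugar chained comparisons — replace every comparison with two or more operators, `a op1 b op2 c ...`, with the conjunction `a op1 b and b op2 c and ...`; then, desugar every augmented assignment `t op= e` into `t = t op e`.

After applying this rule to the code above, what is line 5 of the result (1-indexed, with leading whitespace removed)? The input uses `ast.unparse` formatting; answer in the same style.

depth = depth * (31 // 15)

Transformed code:
depth = depth < value and value < value and (value <= 31)
value = v[depth] // v
handle(4)
if v != 31 and 31 > value:
    depth = depth * (31 // 15)
if 16 != 7 and 7 >= v:
    log(v)
value = record(v)
value = 11 * 32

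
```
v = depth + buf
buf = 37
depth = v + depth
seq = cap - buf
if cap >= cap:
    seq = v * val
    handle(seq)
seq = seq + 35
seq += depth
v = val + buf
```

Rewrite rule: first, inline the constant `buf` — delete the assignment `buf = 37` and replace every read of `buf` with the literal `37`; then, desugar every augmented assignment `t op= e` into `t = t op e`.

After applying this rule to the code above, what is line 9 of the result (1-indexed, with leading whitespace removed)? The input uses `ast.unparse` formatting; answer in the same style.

v = val + 37

Transformed code:
v = depth + 37
depth = v + depth
seq = cap - 37
if cap >= cap:
    seq = v * val
    handle(seq)
seq = seq + 35
seq = seq + depth
v = val + 37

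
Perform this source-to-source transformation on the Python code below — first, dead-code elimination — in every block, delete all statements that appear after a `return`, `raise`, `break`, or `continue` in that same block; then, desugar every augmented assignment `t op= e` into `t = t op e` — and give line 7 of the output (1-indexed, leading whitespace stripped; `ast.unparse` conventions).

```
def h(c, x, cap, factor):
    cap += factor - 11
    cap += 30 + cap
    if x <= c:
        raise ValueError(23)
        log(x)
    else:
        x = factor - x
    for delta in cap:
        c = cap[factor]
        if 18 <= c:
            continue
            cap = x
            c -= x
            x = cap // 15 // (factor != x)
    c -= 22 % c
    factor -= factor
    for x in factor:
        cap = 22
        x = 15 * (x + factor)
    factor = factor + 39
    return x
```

Transformed code:
def h(c, x, cap, factor):
    cap = cap + (factor - 11)
    cap = cap + (30 + cap)
    if x <= c:
        raise ValueError(23)
    else:
        x = factor - x
    for delta in cap:
        c = cap[factor]
        if 18 <= c:
            continue
    c = c - 22 % c
    factor = factor - factor
    for x in factor:
        cap = 22
        x = 15 * (x + factor)
    factor = factor + 39
    return x

x = factor - x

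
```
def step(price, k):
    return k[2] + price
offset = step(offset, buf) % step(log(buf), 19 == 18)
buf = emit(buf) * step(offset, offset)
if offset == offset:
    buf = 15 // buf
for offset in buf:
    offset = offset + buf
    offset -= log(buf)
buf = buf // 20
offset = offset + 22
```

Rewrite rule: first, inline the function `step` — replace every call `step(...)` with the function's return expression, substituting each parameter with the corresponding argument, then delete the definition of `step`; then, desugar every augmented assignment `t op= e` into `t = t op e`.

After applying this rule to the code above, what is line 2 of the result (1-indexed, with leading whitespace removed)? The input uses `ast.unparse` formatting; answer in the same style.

Transformed code:
offset = (buf[2] + offset) % ((19 == 18)[2] + log(buf))
buf = emit(buf) * (offset[2] + offset)
if offset == offset:
    buf = 15 // buf
for offset in buf:
    offset = offset + buf
    offset = offset - log(buf)
buf = buf // 20
offset = offset + 22

buf = emit(buf) * (offset[2] + offset)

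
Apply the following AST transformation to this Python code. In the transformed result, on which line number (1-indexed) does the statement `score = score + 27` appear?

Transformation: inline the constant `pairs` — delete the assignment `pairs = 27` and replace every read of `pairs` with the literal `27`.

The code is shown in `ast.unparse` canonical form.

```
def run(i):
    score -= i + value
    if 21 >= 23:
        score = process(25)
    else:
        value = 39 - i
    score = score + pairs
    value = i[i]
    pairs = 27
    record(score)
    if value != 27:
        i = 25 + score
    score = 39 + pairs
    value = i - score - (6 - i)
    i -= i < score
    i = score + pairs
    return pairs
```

Transformed code:
def run(i):
    score -= i + value
    if 21 >= 23:
        score = process(25)
    else:
        value = 39 - i
    score = score + 27
    value = i[i]
    record(score)
    if value != 27:
        i = 25 + score
    score = 39 + 27
    value = i - score - (6 - i)
    i -= i < score
    i = score + 27
    return 27

7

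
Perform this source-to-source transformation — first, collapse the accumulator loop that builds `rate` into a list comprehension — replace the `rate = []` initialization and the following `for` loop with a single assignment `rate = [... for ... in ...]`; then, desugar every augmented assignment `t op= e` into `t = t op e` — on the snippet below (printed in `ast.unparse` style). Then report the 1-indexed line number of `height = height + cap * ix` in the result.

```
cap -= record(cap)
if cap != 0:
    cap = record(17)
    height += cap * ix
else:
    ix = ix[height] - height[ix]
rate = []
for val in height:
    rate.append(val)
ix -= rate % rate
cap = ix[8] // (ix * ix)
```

4

Transformed code:
cap = cap - record(cap)
if cap != 0:
    cap = record(17)
    height = height + cap * ix
else:
    ix = ix[height] - height[ix]
rate = [val for val in height]
ix = ix - rate % rate
cap = ix[8] // (ix * ix)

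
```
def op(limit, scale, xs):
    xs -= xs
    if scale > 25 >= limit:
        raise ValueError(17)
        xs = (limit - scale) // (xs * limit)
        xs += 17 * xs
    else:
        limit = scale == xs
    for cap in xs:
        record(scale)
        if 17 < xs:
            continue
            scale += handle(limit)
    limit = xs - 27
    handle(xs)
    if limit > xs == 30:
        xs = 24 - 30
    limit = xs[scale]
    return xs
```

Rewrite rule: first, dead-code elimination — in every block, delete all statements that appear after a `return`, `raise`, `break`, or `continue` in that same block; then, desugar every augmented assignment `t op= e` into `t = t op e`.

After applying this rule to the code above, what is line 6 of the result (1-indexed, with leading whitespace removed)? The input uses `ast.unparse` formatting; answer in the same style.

Transformed code:
def op(limit, scale, xs):
    xs = xs - xs
    if scale > 25 >= limit:
        raise ValueError(17)
    else:
        limit = scale == xs
    for cap in xs:
        record(scale)
        if 17 < xs:
            continue
    limit = xs - 27
    handle(xs)
    if limit > xs == 30:
        xs = 24 - 30
    limit = xs[scale]
    return xs

limit = scale == xs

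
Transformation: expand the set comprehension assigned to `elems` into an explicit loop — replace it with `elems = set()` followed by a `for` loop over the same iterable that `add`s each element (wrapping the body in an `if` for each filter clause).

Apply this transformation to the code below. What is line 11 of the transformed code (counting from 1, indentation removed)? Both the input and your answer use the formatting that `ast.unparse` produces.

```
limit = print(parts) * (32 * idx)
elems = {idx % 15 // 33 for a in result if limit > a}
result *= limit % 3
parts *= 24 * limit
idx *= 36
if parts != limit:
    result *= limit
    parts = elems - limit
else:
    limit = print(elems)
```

parts = elems - limit

Transformed code:
limit = print(parts) * (32 * idx)
elems = set()
for a in result:
    if limit > a:
        elems.add(idx % 15 // 33)
result *= limit % 3
parts *= 24 * limit
idx *= 36
if parts != limit:
    result *= limit
    parts = elems - limit
else:
    limit = print(elems)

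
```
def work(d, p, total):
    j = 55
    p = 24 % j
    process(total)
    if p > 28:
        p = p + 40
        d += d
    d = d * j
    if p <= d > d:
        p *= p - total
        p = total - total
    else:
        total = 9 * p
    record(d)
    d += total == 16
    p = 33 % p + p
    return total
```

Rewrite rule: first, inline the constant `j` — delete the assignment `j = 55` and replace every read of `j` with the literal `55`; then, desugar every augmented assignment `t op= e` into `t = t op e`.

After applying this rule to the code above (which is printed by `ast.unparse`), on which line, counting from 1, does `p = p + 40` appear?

Transformed code:
def work(d, p, total):
    p = 24 % 55
    process(total)
    if p > 28:
        p = p + 40
        d = d + d
    d = d * 55
    if p <= d > d:
        p = p * (p - total)
        p = total - total
    else:
        total = 9 * p
    record(d)
    d = d + (total == 16)
    p = 33 % p + p
    return total

5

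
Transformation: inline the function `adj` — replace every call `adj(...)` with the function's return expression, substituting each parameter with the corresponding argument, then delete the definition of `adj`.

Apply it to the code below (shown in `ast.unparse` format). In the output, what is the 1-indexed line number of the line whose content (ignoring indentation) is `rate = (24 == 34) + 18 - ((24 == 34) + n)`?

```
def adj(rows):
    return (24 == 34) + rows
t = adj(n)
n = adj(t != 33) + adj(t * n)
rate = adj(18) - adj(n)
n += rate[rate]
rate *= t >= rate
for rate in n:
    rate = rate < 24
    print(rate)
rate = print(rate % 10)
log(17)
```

3

Transformed code:
t = (24 == 34) + n
n = (24 == 34) + (t != 33) + ((24 == 34) + t * n)
rate = (24 == 34) + 18 - ((24 == 34) + n)
n += rate[rate]
rate *= t >= rate
for rate in n:
    rate = rate < 24
    print(rate)
rate = print(rate % 10)
log(17)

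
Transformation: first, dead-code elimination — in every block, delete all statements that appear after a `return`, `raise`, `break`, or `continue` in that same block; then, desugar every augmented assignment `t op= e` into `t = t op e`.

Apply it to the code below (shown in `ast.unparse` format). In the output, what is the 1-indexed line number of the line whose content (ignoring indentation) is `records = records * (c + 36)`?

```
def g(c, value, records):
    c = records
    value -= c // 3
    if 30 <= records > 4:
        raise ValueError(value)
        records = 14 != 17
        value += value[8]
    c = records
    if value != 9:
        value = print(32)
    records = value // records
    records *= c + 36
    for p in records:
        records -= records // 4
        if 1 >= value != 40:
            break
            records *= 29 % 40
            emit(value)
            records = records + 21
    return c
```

Transformed code:
def g(c, value, records):
    c = records
    value = value - c // 3
    if 30 <= records > 4:
        raise ValueError(value)
    c = records
    if value != 9:
        value = print(32)
    records = value // records
    records = records * (c + 36)
    for p in records:
        records = records - records // 4
        if 1 >= value != 40:
            break
    return c

10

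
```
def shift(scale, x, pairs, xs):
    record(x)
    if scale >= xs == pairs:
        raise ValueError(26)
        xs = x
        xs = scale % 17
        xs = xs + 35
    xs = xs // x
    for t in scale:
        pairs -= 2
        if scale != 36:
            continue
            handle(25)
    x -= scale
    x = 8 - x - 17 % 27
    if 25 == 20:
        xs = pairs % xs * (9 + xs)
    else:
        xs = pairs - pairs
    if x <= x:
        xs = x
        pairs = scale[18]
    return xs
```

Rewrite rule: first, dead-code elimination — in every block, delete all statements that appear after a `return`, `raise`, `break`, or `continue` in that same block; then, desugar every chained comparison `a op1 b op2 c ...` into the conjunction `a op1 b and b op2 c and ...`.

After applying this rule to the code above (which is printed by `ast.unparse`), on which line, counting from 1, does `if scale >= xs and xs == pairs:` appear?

3

Transformed code:
def shift(scale, x, pairs, xs):
    record(x)
    if scale >= xs and xs == pairs:
        raise ValueError(26)
    xs = xs // x
    for t in scale:
        pairs -= 2
        if scale != 36:
            continue
    x -= scale
    x = 8 - x - 17 % 27
    if 25 == 20:
        xs = pairs % xs * (9 + xs)
    else:
        xs = pairs - pairs
    if x <= x:
        xs = x
        pairs = scale[18]
    return xs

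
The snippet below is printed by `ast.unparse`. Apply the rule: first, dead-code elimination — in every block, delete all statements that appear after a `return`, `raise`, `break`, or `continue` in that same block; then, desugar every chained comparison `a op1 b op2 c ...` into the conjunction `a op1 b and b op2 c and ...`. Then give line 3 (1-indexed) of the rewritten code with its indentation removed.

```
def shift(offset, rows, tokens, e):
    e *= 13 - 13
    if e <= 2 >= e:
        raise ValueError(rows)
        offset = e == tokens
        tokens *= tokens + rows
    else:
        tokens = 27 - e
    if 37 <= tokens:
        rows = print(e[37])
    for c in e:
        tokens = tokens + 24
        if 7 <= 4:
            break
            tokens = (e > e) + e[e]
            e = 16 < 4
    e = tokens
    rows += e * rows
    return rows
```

Transformed code:
def shift(offset, rows, tokens, e):
    e *= 13 - 13
    if e <= 2 and 2 >= e:
        raise ValueError(rows)
    else:
        tokens = 27 - e
    if 37 <= tokens:
        rows = print(e[37])
    for c in e:
        tokens = tokens + 24
        if 7 <= 4:
            break
    e = tokens
    rows += e * rows
    return rows

if e <= 2 and 2 >= e:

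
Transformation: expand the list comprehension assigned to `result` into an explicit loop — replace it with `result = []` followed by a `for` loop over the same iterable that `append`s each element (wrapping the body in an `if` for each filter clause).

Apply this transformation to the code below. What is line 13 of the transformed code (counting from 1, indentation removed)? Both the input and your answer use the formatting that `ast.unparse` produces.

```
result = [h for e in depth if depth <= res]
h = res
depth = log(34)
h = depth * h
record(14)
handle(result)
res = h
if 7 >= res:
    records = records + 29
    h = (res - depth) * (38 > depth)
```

h = (res - depth) * (38 > depth)

Transformed code:
result = []
for e in depth:
    if depth <= res:
        result.append(h)
h = res
depth = log(34)
h = depth * h
record(14)
handle(result)
res = h
if 7 >= res:
    records = records + 29
    h = (res - depth) * (38 > depth)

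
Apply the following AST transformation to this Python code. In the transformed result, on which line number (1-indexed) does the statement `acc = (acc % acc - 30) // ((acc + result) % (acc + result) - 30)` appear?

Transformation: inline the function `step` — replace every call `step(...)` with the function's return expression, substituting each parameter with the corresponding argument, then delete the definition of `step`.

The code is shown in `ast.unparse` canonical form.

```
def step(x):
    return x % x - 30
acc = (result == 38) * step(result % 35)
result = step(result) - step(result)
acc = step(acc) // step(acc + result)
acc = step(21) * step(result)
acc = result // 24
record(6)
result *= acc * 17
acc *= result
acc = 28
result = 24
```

Transformed code:
acc = (result == 38) * (result % 35 % (result % 35) - 30)
result = result % result - 30 - (result % result - 30)
acc = (acc % acc - 30) // ((acc + result) % (acc + result) - 30)
acc = (21 % 21 - 30) * (result % result - 30)
acc = result // 24
record(6)
result *= acc * 17
acc *= result
acc = 28
result = 24

3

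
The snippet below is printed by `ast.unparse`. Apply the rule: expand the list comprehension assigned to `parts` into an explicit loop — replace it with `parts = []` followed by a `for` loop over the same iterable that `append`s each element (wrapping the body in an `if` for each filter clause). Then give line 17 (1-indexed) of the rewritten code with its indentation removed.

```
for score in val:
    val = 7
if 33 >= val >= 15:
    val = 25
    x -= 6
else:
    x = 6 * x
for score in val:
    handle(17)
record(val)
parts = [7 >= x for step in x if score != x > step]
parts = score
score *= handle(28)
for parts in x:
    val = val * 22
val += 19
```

Transformed code:
for score in val:
    val = 7
if 33 >= val >= 15:
    val = 25
    x -= 6
else:
    x = 6 * x
for score in val:
    handle(17)
record(val)
parts = []
for step in x:
    if score != x > step:
        parts.append(7 >= x)
parts = score
score *= handle(28)
for parts in x:
    val = val * 22
val += 19

for parts in x:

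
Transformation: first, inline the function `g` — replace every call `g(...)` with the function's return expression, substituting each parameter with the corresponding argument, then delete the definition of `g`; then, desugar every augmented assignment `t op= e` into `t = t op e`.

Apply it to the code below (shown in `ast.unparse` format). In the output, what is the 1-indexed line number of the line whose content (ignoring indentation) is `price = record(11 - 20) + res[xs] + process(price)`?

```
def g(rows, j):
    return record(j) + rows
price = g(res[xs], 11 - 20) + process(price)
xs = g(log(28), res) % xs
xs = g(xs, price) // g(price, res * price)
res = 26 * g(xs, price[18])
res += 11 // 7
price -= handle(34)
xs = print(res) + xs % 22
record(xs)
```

1

Transformed code:
price = record(11 - 20) + res[xs] + process(price)
xs = (record(res) + log(28)) % xs
xs = (record(price) + xs) // (record(res * price) + price)
res = 26 * (record(price[18]) + xs)
res = res + 11 // 7
price = price - handle(34)
xs = print(res) + xs % 22
record(xs)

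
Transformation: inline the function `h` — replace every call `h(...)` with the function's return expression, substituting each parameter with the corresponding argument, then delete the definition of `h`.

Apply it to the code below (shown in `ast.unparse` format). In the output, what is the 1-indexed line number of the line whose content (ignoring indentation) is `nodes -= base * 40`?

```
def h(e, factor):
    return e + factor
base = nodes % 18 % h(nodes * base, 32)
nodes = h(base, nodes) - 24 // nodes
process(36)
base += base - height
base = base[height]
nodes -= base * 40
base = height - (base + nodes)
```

Transformed code:
base = nodes % 18 % (nodes * base + 32)
nodes = base + nodes - 24 // nodes
process(36)
base += base - height
base = base[height]
nodes -= base * 40
base = height - (base + nodes)

6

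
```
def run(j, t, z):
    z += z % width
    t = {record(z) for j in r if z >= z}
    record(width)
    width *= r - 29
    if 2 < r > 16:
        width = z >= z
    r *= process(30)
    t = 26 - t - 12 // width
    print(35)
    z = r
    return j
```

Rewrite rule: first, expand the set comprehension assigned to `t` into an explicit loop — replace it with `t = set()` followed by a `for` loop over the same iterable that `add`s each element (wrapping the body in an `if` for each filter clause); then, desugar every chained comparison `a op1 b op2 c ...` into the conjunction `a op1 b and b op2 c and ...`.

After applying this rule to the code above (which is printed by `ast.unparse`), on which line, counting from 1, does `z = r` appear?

Transformed code:
def run(j, t, z):
    z += z % width
    t = set()
    for j in r:
        if z >= z:
            t.add(record(z))
    record(width)
    width *= r - 29
    if 2 < r and r > 16:
        width = z >= z
    r *= process(30)
    t = 26 - t - 12 // width
    print(35)
    z = r
    return j

14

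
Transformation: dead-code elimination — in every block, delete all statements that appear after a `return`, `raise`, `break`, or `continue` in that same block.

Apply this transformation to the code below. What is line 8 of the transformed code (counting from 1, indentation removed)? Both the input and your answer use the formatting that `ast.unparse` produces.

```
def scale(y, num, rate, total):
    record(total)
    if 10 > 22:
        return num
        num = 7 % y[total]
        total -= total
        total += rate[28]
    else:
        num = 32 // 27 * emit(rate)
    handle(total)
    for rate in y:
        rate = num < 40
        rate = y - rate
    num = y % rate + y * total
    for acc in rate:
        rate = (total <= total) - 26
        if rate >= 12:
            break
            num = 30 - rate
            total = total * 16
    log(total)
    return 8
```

for rate in y:

Transformed code:
def scale(y, num, rate, total):
    record(total)
    if 10 > 22:
        return num
    else:
        num = 32 // 27 * emit(rate)
    handle(total)
    for rate in y:
        rate = num < 40
        rate = y - rate
    num = y % rate + y * total
    for acc in rate:
        rate = (total <= total) - 26
        if rate >= 12:
            break
    log(total)
    return 8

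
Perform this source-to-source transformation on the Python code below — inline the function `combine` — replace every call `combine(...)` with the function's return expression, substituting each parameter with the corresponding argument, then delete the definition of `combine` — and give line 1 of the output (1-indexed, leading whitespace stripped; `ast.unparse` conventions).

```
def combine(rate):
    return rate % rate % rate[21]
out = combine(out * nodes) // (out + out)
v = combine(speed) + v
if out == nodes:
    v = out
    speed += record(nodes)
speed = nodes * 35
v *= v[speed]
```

Transformed code:
out = out * nodes % (out * nodes) % (out * nodes)[21] // (out + out)
v = speed % speed % speed[21] + v
if out == nodes:
    v = out
    speed += record(nodes)
speed = nodes * 35
v *= v[speed]

out = out * nodes % (out * nodes) % (out * nodes)[21] // (out + out)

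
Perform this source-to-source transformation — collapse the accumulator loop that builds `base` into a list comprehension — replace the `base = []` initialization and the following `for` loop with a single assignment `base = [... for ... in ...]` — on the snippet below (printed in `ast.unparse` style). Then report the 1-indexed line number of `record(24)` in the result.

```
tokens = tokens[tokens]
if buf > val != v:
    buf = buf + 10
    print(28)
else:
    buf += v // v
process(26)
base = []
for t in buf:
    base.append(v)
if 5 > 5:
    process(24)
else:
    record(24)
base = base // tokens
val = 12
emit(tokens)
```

12

Transformed code:
tokens = tokens[tokens]
if buf > val != v:
    buf = buf + 10
    print(28)
else:
    buf += v // v
process(26)
base = [v for t in buf]
if 5 > 5:
    process(24)
else:
    record(24)
base = base // tokens
val = 12
emit(tokens)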